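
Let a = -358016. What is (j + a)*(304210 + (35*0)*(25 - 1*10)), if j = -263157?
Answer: -188967038330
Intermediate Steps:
(j + a)*(304210 + (35*0)*(25 - 1*10)) = (-263157 - 358016)*(304210 + (35*0)*(25 - 1*10)) = -621173*(304210 + 0*(25 - 10)) = -621173*(304210 + 0*15) = -621173*(304210 + 0) = -621173*304210 = -188967038330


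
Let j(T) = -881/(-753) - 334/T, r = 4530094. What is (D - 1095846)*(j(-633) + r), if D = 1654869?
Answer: 134119902740623907/52961 ≈ 2.5324e+12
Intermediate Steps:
j(T) = 881/753 - 334/T (j(T) = -881*(-1/753) - 334/T = 881/753 - 334/T)
(D - 1095846)*(j(-633) + r) = (1654869 - 1095846)*((881/753 - 334/(-633)) + 4530094) = 559023*((881/753 - 334*(-1/633)) + 4530094) = 559023*((881/753 + 334/633) + 4530094) = 559023*(269725/158883 + 4530094) = 559023*(719755194727/158883) = 134119902740623907/52961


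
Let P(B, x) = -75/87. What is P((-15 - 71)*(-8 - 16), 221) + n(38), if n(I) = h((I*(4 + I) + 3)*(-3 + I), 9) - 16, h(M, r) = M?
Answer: 1622496/29 ≈ 55948.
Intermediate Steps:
n(I) = -16 + (-3 + I)*(3 + I*(4 + I)) (n(I) = (I*(4 + I) + 3)*(-3 + I) - 16 = (3 + I*(4 + I))*(-3 + I) - 16 = (-3 + I)*(3 + I*(4 + I)) - 16 = -16 + (-3 + I)*(3 + I*(4 + I)))
P(B, x) = -25/29 (P(B, x) = -75*1/87 = -25/29)
P((-15 - 71)*(-8 - 16), 221) + n(38) = -25/29 + (-25 + 38² + 38³ - 9*38) = -25/29 + (-25 + 1444 + 54872 - 342) = -25/29 + 55949 = 1622496/29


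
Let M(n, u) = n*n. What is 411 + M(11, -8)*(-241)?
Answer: -28750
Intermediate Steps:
M(n, u) = n²
411 + M(11, -8)*(-241) = 411 + 11²*(-241) = 411 + 121*(-241) = 411 - 29161 = -28750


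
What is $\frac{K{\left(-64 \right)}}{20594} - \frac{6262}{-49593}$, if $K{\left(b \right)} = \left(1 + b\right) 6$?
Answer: $\frac{7872391}{72951303} \approx 0.10791$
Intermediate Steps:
$K{\left(b \right)} = 6 + 6 b$
$\frac{K{\left(-64 \right)}}{20594} - \frac{6262}{-49593} = \frac{6 + 6 \left(-64\right)}{20594} - \frac{6262}{-49593} = \left(6 - 384\right) \frac{1}{20594} - - \frac{6262}{49593} = \left(-378\right) \frac{1}{20594} + \frac{6262}{49593} = - \frac{27}{1471} + \frac{6262}{49593} = \frac{7872391}{72951303}$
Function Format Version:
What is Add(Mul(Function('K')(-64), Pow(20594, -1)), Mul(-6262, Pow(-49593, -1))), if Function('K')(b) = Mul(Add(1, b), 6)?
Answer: Rational(7872391, 72951303) ≈ 0.10791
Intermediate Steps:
Function('K')(b) = Add(6, Mul(6, b))
Add(Mul(Function('K')(-64), Pow(20594, -1)), Mul(-6262, Pow(-49593, -1))) = Add(Mul(Add(6, Mul(6, -64)), Pow(20594, -1)), Mul(-6262, Pow(-49593, -1))) = Add(Mul(Add(6, -384), Rational(1, 20594)), Mul(-6262, Rational(-1, 49593))) = Add(Mul(-378, Rational(1, 20594)), Rational(6262, 49593)) = Add(Rational(-27, 1471), Rational(6262, 49593)) = Rational(7872391, 72951303)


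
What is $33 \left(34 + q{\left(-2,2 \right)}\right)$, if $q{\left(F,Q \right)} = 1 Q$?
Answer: $1188$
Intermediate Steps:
$q{\left(F,Q \right)} = Q$
$33 \left(34 + q{\left(-2,2 \right)}\right) = 33 \left(34 + 2\right) = 33 \cdot 36 = 1188$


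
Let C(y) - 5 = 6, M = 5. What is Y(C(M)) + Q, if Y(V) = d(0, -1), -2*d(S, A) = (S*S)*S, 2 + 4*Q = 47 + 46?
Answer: 91/4 ≈ 22.750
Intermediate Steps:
C(y) = 11 (C(y) = 5 + 6 = 11)
Q = 91/4 (Q = -½ + (47 + 46)/4 = -½ + (¼)*93 = -½ + 93/4 = 91/4 ≈ 22.750)
d(S, A) = -S³/2 (d(S, A) = -S*S*S/2 = -S²*S/2 = -S³/2)
Y(V) = 0 (Y(V) = -½*0³ = -½*0 = 0)
Y(C(M)) + Q = 0 + 91/4 = 91/4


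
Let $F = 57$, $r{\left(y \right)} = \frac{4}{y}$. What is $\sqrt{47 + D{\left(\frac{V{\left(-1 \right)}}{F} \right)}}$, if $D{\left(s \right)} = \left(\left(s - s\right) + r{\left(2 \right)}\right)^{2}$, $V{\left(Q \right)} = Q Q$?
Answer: $\sqrt{51} \approx 7.1414$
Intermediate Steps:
$V{\left(Q \right)} = Q^{2}$
$D{\left(s \right)} = 4$ ($D{\left(s \right)} = \left(\left(s - s\right) + \frac{4}{2}\right)^{2} = \left(0 + 4 \cdot \frac{1}{2}\right)^{2} = \left(0 + 2\right)^{2} = 2^{2} = 4$)
$\sqrt{47 + D{\left(\frac{V{\left(-1 \right)}}{F} \right)}} = \sqrt{47 + 4} = \sqrt{51}$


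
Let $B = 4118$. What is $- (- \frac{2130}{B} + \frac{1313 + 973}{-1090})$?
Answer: $\frac{41322}{15805} \approx 2.6145$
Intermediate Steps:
$- (- \frac{2130}{B} + \frac{1313 + 973}{-1090}) = - (- \frac{2130}{4118} + \frac{1313 + 973}{-1090}) = - (\left(-2130\right) \frac{1}{4118} + 2286 \left(- \frac{1}{1090}\right)) = - (- \frac{15}{29} - \frac{1143}{545}) = \left(-1\right) \left(- \frac{41322}{15805}\right) = \frac{41322}{15805}$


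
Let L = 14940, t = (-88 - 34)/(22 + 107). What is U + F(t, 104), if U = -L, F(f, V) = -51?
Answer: -14991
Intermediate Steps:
t = -122/129 ≈ -0.94574
U = -14940 (U = -1*14940 = -14940)
U + F(t, 104) = -14940 - 51 = -14991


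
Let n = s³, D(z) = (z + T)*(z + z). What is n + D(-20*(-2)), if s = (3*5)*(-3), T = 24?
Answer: -86005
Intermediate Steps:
s = -45 (s = 15*(-3) = -45)
D(z) = 2*z*(24 + z) (D(z) = (z + 24)*(z + z) = (24 + z)*(2*z) = 2*z*(24 + z))
n = -91125 (n = (-45)³ = -91125)
n + D(-20*(-2)) = -91125 + 2*(-20*(-2))*(24 - 20*(-2)) = -91125 + 2*40*(24 + 40) = -91125 + 2*40*64 = -91125 + 5120 = -86005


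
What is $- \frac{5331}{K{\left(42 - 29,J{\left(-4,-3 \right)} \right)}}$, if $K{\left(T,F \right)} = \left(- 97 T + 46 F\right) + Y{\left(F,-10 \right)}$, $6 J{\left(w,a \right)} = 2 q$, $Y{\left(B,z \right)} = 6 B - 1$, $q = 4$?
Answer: $\frac{15993}{3578} \approx 4.4698$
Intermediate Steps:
$Y{\left(B,z \right)} = -1 + 6 B$
$J{\left(w,a \right)} = \frac{4}{3}$ ($J{\left(w,a \right)} = \frac{2 \cdot 4}{6} = \frac{1}{6} \cdot 8 = \frac{4}{3}$)
$K{\left(T,F \right)} = -1 - 97 T + 52 F$ ($K{\left(T,F \right)} = \left(- 97 T + 46 F\right) + \left(-1 + 6 F\right) = -1 - 97 T + 52 F$)
$- \frac{5331}{K{\left(42 - 29,J{\left(-4,-3 \right)} \right)}} = - \frac{5331}{-1 - 97 \left(42 - 29\right) + 52 \cdot \frac{4}{3}} = - \frac{5331}{-1 - 1261 + \frac{208}{3}} = - \frac{5331}{- \frac{3578}{3}} = \left(-5331\right) \left(- \frac{3}{3578}\right) = \frac{15993}{3578}$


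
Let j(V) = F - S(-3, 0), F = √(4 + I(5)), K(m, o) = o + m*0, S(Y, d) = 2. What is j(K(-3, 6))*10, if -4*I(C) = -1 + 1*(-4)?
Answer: -20 + 5*√21 ≈ 2.9129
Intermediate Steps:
I(C) = 5/4 (I(C) = -(-1 + 1*(-4))/4 = -(-1 - 4)/4 = -¼*(-5) = 5/4)
K(m, o) = o (K(m, o) = o + 0 = o)
F = √21/2 (F = √(4 + 5/4) = √(21/4) = √21/2 ≈ 2.2913)
j(V) = -2 + √21/2 (j(V) = √21/2 - 1*2 = √21/2 - 2 = -2 + √21/2)
j(K(-3, 6))*10 = (-2 + √21/2)*10 = -20 + 5*√21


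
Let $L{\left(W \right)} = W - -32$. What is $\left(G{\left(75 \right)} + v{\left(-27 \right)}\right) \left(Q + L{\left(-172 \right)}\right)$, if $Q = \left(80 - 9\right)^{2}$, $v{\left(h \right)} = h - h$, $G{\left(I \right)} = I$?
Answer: $367575$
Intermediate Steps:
$v{\left(h \right)} = 0$
$L{\left(W \right)} = 32 + W$ ($L{\left(W \right)} = W + 32 = 32 + W$)
$Q = 5041$ ($Q = 71^{2} = 5041$)
$\left(G{\left(75 \right)} + v{\left(-27 \right)}\right) \left(Q + L{\left(-172 \right)}\right) = \left(75 + 0\right) \left(5041 + \left(32 - 172\right)\right) = 75 \left(5041 - 140\right) = 75 \cdot 4901 = 367575$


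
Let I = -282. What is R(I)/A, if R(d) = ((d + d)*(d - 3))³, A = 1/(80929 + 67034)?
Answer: 614504432952782712000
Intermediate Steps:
A = 1/147963 ≈ 6.7584e-6
R(d) = 8*d³*(-3 + d)³ (R(d) = ((2*d)*(-3 + d))³ = (2*d*(-3 + d))³ = 8*d³*(-3 + d)³)
R(I)/A = (8*(-282)³*(-3 - 282)³)/(1/147963) = (8*(-22425768)*(-285)³)*147963 = (8*(-22425768)*(-23149125))*147963 = 4153095253224000*147963 = 614504432952782712000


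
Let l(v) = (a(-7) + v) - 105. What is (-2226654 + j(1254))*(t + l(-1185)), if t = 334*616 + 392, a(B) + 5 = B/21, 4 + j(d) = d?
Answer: -1367559716888/3 ≈ -4.5585e+11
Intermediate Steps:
j(d) = -4 + d
a(B) = -5 + B/21
t = 206136 (t = 205744 + 392 = 206136)
l(v) = -331/3 + v (l(v) = ((-5 + (1/21)*(-7)) + v) - 105 = ((-5 - ⅓) + v) - 105 = (-16/3 + v) - 105 = -331/3 + v)
(-2226654 + j(1254))*(t + l(-1185)) = (-2226654 + (-4 + 1254))*(206136 + (-331/3 - 1185)) = (-2226654 + 1250)*(206136 - 3886/3) = -2225404*614522/3 = -1367559716888/3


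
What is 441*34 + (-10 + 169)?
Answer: 15153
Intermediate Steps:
441*34 + (-10 + 169) = 14994 + 159 = 15153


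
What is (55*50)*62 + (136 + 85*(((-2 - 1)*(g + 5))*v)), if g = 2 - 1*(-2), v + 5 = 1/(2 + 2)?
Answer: 726149/4 ≈ 1.8154e+5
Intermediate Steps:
v = -19/4 (v = -5 + 1/(2 + 2) = -5 + 1/4 = -5 + ¼ = -19/4 ≈ -4.7500)
g = 4 (g = 2 + 2 = 4)
(55*50)*62 + (136 + 85*(((-2 - 1)*(g + 5))*v)) = (55*50)*62 + (136 + 85*(((-2 - 1)*(4 + 5))*(-19/4))) = 2750*62 + (136 + 85*(-3*9*(-19/4))) = 170500 + (136 + 85*(-27*(-19/4))) = 170500 + (136 + 85*(513/4)) = 170500 + (136 + 43605/4) = 170500 + 44149/4 = 726149/4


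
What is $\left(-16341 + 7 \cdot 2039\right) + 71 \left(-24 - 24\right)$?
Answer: $-5476$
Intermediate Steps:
$\left(-16341 + 7 \cdot 2039\right) + 71 \left(-24 - 24\right) = \left(-16341 + 14273\right) + 71 \left(-48\right) = -2068 - 3408 = -5476$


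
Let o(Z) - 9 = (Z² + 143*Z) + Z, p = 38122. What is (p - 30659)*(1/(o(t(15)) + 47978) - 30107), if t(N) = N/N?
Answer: -10814708847949/48132 ≈ -2.2469e+8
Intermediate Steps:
t(N) = 1
o(Z) = 9 + Z² + 144*Z (o(Z) = 9 + ((Z² + 143*Z) + Z) = 9 + (Z² + 144*Z) = 9 + Z² + 144*Z)
(p - 30659)*(1/(o(t(15)) + 47978) - 30107) = (38122 - 30659)*(1/((9 + 1² + 144*1) + 47978) - 30107) = 7463*(1/((9 + 1 + 144) + 47978) - 30107) = 7463*(1/(154 + 47978) - 30107) = 7463*(1/48132 - 30107) = 7463*(-1449110123/48132) = -10814708847949/48132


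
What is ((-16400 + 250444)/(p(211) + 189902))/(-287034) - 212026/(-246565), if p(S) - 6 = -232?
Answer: 262349353443971/305087544489090 ≈ 0.85991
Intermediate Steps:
p(S) = -226 (p(S) = 6 - 232 = -226)
((-16400 + 250444)/(p(211) + 189902))/(-287034) - 212026/(-246565) = ((-16400 + 250444)/(-226 + 189902))/(-287034) - 212026/(-246565) = (234044/189676)*(-1/287034) - 212026*(-1/246565) = (234044*(1/189676))*(-1/287034) + 212026/246565 = (58511/47419)*(-1/287034) + 212026/246565 = -58511/13610865246 + 212026/246565 = 262349353443971/305087544489090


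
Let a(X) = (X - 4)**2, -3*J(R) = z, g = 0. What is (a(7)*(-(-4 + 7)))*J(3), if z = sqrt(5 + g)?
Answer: 9*sqrt(5) ≈ 20.125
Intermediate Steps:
z = sqrt(5) (z = sqrt(5 + 0) = sqrt(5) ≈ 2.2361)
J(R) = -sqrt(5)/3
a(X) = (-4 + X)**2
(a(7)*(-(-4 + 7)))*J(3) = ((-4 + 7)**2*(-(-4 + 7)))*(-sqrt(5)/3) = (3**2*(-1*3))*(-sqrt(5)/3) = (9*(-3))*(-sqrt(5)/3) = -(-9)*sqrt(5) = 9*sqrt(5)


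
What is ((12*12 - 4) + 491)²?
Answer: 398161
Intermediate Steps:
((12*12 - 4) + 491)² = ((144 - 4) + 491)² = (140 + 491)² = 631² = 398161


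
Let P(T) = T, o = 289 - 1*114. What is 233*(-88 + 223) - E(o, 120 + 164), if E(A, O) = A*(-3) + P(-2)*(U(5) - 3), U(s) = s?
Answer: 31984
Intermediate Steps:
o = 175 (o = 289 - 114 = 175)
E(A, O) = -4 - 3*A (E(A, O) = A*(-3) - 2*(5 - 3) = -3*A - 2*2 = -3*A - 4 = -4 - 3*A)
233*(-88 + 223) - E(o, 120 + 164) = 233*(-88 + 223) - (-4 - 3*175) = 233*135 - (-4 - 525) = 31455 - 1*(-529) = 31455 + 529 = 31984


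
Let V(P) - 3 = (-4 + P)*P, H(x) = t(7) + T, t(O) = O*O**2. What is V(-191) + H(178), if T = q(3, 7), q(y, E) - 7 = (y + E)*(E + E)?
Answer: 37738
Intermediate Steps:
t(O) = O**3
q(y, E) = 7 + 2*E*(E + y) (q(y, E) = 7 + (y + E)*(E + E) = 7 + (E + y)*(2*E) = 7 + 2*E*(E + y))
T = 147 (T = 7 + 2*7**2 + 2*7*3 = 7 + 2*49 + 42 = 7 + 98 + 42 = 147)
H(x) = 490 (H(x) = 7**3 + 147 = 343 + 147 = 490)
V(P) = 3 + P*(-4 + P) (V(P) = 3 + (-4 + P)*P = 3 + P*(-4 + P))
V(-191) + H(178) = (3 + (-191)**2 - 4*(-191)) + 490 = (3 + 36481 + 764) + 490 = 37248 + 490 = 37738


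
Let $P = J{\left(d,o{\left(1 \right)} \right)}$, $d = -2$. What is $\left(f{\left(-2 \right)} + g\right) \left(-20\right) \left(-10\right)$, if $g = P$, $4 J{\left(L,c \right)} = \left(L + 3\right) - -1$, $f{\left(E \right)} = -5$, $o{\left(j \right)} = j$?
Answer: $-900$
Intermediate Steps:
$J{\left(L,c \right)} = 1 + \frac{L}{4}$ ($J{\left(L,c \right)} = \frac{\left(L + 3\right) - -1}{4} = \frac{\left(3 + L\right) + 1}{4} = \frac{4 + L}{4} = 1 + \frac{L}{4}$)
$P = \frac{1}{2}$ ($P = 1 + \frac{1}{4} \left(-2\right) = 1 - \frac{1}{2} = \frac{1}{2} \approx 0.5$)
$g = \frac{1}{2} \approx 0.5$
$\left(f{\left(-2 \right)} + g\right) \left(-20\right) \left(-10\right) = \left(-5 + \frac{1}{2}\right) \left(-20\right) \left(-10\right) = \left(- \frac{9}{2}\right) \left(-20\right) \left(-10\right) = 90 \left(-10\right) = -900$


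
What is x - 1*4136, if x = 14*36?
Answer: -3632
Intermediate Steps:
x = 504
x - 1*4136 = 504 - 1*4136 = 504 - 4136 = -3632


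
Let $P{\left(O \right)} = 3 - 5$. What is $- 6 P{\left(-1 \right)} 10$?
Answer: $120$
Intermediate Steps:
$P{\left(O \right)} = -2$ ($P{\left(O \right)} = 3 - 5 = -2$)
$- 6 P{\left(-1 \right)} 10 = \left(-6\right) \left(-2\right) 10 = 12 \cdot 10 = 120$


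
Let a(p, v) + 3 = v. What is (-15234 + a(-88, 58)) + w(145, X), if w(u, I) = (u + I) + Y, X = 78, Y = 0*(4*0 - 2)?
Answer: -14956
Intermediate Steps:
a(p, v) = -3 + v
Y = 0 (Y = 0*(0 - 2) = 0*(-2) = 0)
w(u, I) = I + u (w(u, I) = (u + I) + 0 = (I + u) + 0 = I + u)
(-15234 + a(-88, 58)) + w(145, X) = (-15234 + (-3 + 58)) + (78 + 145) = (-15234 + 55) + 223 = -15179 + 223 = -14956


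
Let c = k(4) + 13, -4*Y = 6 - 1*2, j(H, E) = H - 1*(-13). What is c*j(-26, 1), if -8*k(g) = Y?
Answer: -1365/8 ≈ -170.63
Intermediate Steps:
j(H, E) = 13 + H (j(H, E) = H + 13 = 13 + H)
Y = -1 (Y = -(6 - 1*2)/4 = -(6 - 2)/4 = -¼*4 = -1)
k(g) = ⅛ (k(g) = -⅛*(-1) = ⅛)
c = 105/8 (c = ⅛ + 13 = 105/8 ≈ 13.125)
c*j(-26, 1) = 105*(13 - 26)/8 = (105/8)*(-13) = -1365/8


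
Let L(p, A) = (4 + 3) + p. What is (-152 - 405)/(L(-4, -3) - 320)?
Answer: 557/317 ≈ 1.7571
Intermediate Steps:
L(p, A) = 7 + p
(-152 - 405)/(L(-4, -3) - 320) = (-152 - 405)/((7 - 4) - 320) = -557/(3 - 320) = -557/(-317) = -557*(-1/317) = 557/317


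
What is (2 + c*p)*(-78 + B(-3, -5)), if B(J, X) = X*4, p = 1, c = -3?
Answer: 98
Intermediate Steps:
B(J, X) = 4*X
(2 + c*p)*(-78 + B(-3, -5)) = (2 - 3*1)*(-78 + 4*(-5)) = (2 - 3)*(-78 - 20) = -1*(-98) = 98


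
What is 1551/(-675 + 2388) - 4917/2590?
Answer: -1468577/1478890 ≈ -0.99303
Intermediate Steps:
1551/(-675 + 2388) - 4917/2590 = 1551/1713 - 4917*1/2590 = 1551*(1/1713) - 4917/2590 = 517/571 - 4917/2590 = -1468577/1478890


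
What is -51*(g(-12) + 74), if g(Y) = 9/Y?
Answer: -14943/4 ≈ -3735.8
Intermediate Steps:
-51*(g(-12) + 74) = -51*(9/(-12) + 74) = -51*(9*(-1/12) + 74) = -51*(-¾ + 74) = -51*293/4 = -14943/4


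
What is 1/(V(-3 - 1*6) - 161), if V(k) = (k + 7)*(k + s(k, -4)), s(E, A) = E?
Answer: -1/125 ≈ -0.0080000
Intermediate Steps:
V(k) = 2*k*(7 + k) (V(k) = (k + 7)*(k + k) = (7 + k)*(2*k) = 2*k*(7 + k))
1/(V(-3 - 1*6) - 161) = 1/(2*(-3 - 1*6)*(7 + (-3 - 1*6)) - 161) = 1/(2*(-3 - 6)*(7 + (-3 - 6)) - 161) = 1/(2*(-9)*(7 - 9) - 161) = 1/(2*(-9)*(-2) - 161) = 1/(36 - 161) = 1/(-125) = -1/125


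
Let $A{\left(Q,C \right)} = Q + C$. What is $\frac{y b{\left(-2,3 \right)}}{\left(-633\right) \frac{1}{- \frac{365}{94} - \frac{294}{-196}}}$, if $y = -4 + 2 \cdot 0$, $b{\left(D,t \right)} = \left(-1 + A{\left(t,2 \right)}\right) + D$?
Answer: $- \frac{896}{29751} \approx -0.030117$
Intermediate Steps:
$A{\left(Q,C \right)} = C + Q$
$b{\left(D,t \right)} = 1 + D + t$ ($b{\left(D,t \right)} = \left(-1 + \left(2 + t\right)\right) + D = \left(1 + t\right) + D = 1 + D + t$)
$y = -4$ ($y = -4 + 0 = -4$)
$\frac{y b{\left(-2,3 \right)}}{\left(-633\right) \frac{1}{- \frac{365}{94} - \frac{294}{-196}}} = \frac{\left(-4\right) \left(1 - 2 + 3\right)}{\left(-633\right) \frac{1}{- \frac{365}{94} - \frac{294}{-196}}} = \frac{\left(-4\right) 2}{\left(-633\right) \frac{1}{\left(-365\right) \frac{1}{94} - - \frac{3}{2}}} = - \frac{8}{\left(-633\right) \frac{1}{- \frac{365}{94} + \frac{3}{2}}} = - \frac{8}{\left(-633\right) \frac{1}{- \frac{112}{47}}} = - \frac{8}{\left(-633\right) \left(- \frac{47}{112}\right)} = - \frac{8}{\frac{29751}{112}} = \left(-8\right) \frac{112}{29751} = - \frac{896}{29751}$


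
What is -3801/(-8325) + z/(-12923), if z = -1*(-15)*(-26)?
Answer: 17455691/35861325 ≈ 0.48676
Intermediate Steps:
z = -390 (z = 15*(-26) = -390)
-3801/(-8325) + z/(-12923) = -3801/(-8325) - 390/(-12923) = -3801*(-1/8325) - 390*(-1/12923) = 1267/2775 + 390/12923 = 17455691/35861325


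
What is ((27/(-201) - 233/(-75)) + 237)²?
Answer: 1454100751321/25250625 ≈ 57587.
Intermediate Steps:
((27/(-201) - 233/(-75)) + 237)² = ((27*(-1/201) - 233*(-1/75)) + 237)² = ((-9/67 + 233/75) + 237)² = (14936/5025 + 237)² = (1205861/5025)² = 1454100751321/25250625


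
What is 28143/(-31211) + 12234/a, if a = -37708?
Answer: -12229251/9973766 ≈ -1.2261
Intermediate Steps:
28143/(-31211) + 12234/a = 28143/(-31211) + 12234/(-37708) = 28143*(-1/31211) + 12234*(-1/37708) = -477/529 - 6117/18854 = -12229251/9973766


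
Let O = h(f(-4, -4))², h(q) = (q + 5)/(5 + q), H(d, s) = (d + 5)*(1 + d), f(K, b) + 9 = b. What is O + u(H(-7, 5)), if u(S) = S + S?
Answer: 25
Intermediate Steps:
f(K, b) = -9 + b
H(d, s) = (1 + d)*(5 + d) (H(d, s) = (5 + d)*(1 + d) = (1 + d)*(5 + d))
u(S) = 2*S
h(q) = 1 (h(q) = (5 + q)/(5 + q) = 1)
O = 1 (O = 1² = 1)
O + u(H(-7, 5)) = 1 + 2*(5 + (-7)² + 6*(-7)) = 1 + 2*(5 + 49 - 42) = 1 + 2*12 = 1 + 24 = 25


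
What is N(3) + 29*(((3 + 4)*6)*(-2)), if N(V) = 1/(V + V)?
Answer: -14615/6 ≈ -2435.8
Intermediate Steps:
N(V) = 1/(2*V)
N(3) + 29*(((3 + 4)*6)*(-2)) = (½)/3 + 29*(((3 + 4)*6)*(-2)) = (½)*(⅓) + 29*((7*6)*(-2)) = ⅙ + 29*(42*(-2)) = ⅙ + 29*(-84) = ⅙ - 2436 = -14615/6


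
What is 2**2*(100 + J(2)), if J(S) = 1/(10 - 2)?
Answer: 801/2 ≈ 400.50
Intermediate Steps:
J(S) = 1/8
2**2*(100 + J(2)) = 2**2*(100 + 1/8) = 4*(801/8) = 801/2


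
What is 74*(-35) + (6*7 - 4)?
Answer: -2552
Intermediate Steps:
74*(-35) + (6*7 - 4) = -2590 + (42 - 4) = -2590 + 38 = -2552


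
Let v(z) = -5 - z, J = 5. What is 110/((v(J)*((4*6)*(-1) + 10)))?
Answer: 11/14 ≈ 0.78571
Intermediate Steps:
110/((v(J)*((4*6)*(-1) + 10))) = 110/(((-5 - 1*5)*((4*6)*(-1) + 10))) = 110/(((-5 - 5)*(24*(-1) + 10))) = 110/((-10*(-24 + 10))) = 110/((-10*(-14))) = 110/140 = 110*(1/140) = 11/14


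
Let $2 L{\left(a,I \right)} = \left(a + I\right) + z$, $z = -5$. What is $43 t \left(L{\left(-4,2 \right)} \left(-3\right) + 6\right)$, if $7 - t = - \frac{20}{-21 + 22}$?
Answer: $\frac{38313}{2} \approx 19157.0$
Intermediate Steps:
$L{\left(a,I \right)} = - \frac{5}{2} + \frac{I}{2} + \frac{a}{2}$ ($L{\left(a,I \right)} = \frac{\left(a + I\right) - 5}{2} = \frac{\left(I + a\right) - 5}{2} = \frac{-5 + I + a}{2} = - \frac{5}{2} + \frac{I}{2} + \frac{a}{2}$)
$t = 27$ ($t = 7 - - \frac{20}{-21 + 22} = 7 - - \frac{20}{1} = 7 - \left(-20\right) 1 = 7 - -20 = 7 + 20 = 27$)
$43 t \left(L{\left(-4,2 \right)} \left(-3\right) + 6\right) = 43 \cdot 27 \left(\left(- \frac{5}{2} + \frac{1}{2} \cdot 2 + \frac{1}{2} \left(-4\right)\right) \left(-3\right) + 6\right) = 1161 \left(\left(- \frac{5}{2} + 1 - 2\right) \left(-3\right) + 6\right) = 1161 \left(\left(- \frac{7}{2}\right) \left(-3\right) + 6\right) = 1161 \left(\frac{21}{2} + 6\right) = 1161 \cdot \frac{33}{2} = \frac{38313}{2}$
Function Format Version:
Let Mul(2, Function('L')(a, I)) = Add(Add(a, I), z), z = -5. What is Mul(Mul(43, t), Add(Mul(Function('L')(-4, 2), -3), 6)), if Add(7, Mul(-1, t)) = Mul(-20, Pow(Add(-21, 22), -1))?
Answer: Rational(38313, 2) ≈ 19157.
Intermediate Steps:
Function('L')(a, I) = Add(Rational(-5, 2), Mul(Rational(1, 2), I), Mul(Rational(1, 2), a)) (Function('L')(a, I) = Mul(Rational(1, 2), Add(Add(a, I), -5)) = Mul(Rational(1, 2), Add(Add(I, a), -5)) = Mul(Rational(1, 2), Add(-5, I, a)) = Add(Rational(-5, 2), Mul(Rational(1, 2), I), Mul(Rational(1, 2), a)))
t = 27 (t = Add(7, Mul(-1, Mul(-20, Pow(Add(-21, 22), -1)))) = Add(7, Mul(-1, Mul(-20, Pow(1, -1)))) = Add(7, Mul(-1, Mul(-20, 1))) = Add(7, Mul(-1, -20)) = Add(7, 20) = 27)
Mul(Mul(43, t), Add(Mul(Function('L')(-4, 2), -3), 6)) = Mul(Mul(43, 27), Add(Mul(Add(Rational(-5, 2), Mul(Rational(1, 2), 2), Mul(Rational(1, 2), -4)), -3), 6)) = Mul(1161, Add(Mul(Add(Rational(-5, 2), 1, -2), -3), 6)) = Mul(1161, Add(Mul(Rational(-7, 2), -3), 6)) = Mul(1161, Add(Rational(21, 2), 6)) = Mul(1161, Rational(33, 2)) = Rational(38313, 2)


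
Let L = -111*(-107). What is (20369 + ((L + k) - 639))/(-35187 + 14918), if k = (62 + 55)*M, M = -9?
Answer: -30554/20269 ≈ -1.5074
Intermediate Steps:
k = -1053 (k = (62 + 55)*(-9) = 117*(-9) = -1053)
L = 11877
(20369 + ((L + k) - 639))/(-35187 + 14918) = (20369 + ((11877 - 1053) - 639))/(-35187 + 14918) = (20369 + (10824 - 639))/(-20269) = (20369 + 10185)*(-1/20269) = 30554*(-1/20269) = -30554/20269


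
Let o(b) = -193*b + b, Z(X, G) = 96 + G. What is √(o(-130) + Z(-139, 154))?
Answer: √25210 ≈ 158.78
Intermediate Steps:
o(b) = -192*b
√(o(-130) + Z(-139, 154)) = √(-192*(-130) + (96 + 154)) = √(24960 + 250) = √25210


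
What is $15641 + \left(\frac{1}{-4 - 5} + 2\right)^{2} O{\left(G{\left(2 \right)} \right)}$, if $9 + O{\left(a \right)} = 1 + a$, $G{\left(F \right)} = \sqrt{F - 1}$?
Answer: $\frac{1264898}{81} \approx 15616.0$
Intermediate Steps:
$G{\left(F \right)} = \sqrt{-1 + F}$
$O{\left(a \right)} = -8 + a$ ($O{\left(a \right)} = -9 + \left(1 + a\right) = -8 + a$)
$15641 + \left(\frac{1}{-4 - 5} + 2\right)^{2} O{\left(G{\left(2 \right)} \right)} = 15641 + \left(\frac{1}{-4 - 5} + 2\right)^{2} \left(-8 + \sqrt{-1 + 2}\right) = 15641 + \left(\frac{1}{-9} + 2\right)^{2} \left(-8 + \sqrt{1}\right) = 15641 + \left(- \frac{1}{9} + 2\right)^{2} \left(-8 + 1\right) = 15641 + \left(\frac{17}{9}\right)^{2} \left(-7\right) = 15641 + \frac{289}{81} \left(-7\right) = 15641 - \frac{2023}{81} = \frac{1264898}{81}$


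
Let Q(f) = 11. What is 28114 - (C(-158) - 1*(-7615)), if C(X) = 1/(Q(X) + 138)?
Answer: 3054350/149 ≈ 20499.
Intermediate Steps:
C(X) = 1/149 (C(X) = 1/(11 + 138) = 1/149)
28114 - (C(-158) - 1*(-7615)) = 28114 - (1/149 - 1*(-7615)) = 28114 - (1/149 + 7615) = 28114 - 1*1134636/149 = 28114 - 1134636/149 = 3054350/149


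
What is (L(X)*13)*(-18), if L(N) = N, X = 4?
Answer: -936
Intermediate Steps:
(L(X)*13)*(-18) = (4*13)*(-18) = 52*(-18) = -936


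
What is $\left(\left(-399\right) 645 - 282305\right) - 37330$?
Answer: $-576990$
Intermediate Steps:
$\left(\left(-399\right) 645 - 282305\right) - 37330 = \left(-257355 - 282305\right) - 37330 = -539660 - 37330 = -576990$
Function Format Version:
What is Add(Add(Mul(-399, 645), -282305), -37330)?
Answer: -576990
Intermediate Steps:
Add(Add(Mul(-399, 645), -282305), -37330) = Add(Add(-257355, -282305), -37330) = Add(-539660, -37330) = -576990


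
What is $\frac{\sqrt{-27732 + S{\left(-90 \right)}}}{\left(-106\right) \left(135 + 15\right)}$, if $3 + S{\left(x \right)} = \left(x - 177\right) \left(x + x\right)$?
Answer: $- \frac{\sqrt{813}}{3180} \approx -0.0089664$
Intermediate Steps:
$S{\left(x \right)} = -3 + 2 x \left(-177 + x\right)$ ($S{\left(x \right)} = -3 + \left(x - 177\right) \left(x + x\right) = -3 + \left(-177 + x\right) 2 x = -3 + 2 x \left(-177 + x\right)$)
$\frac{\sqrt{-27732 + S{\left(-90 \right)}}}{\left(-106\right) \left(135 + 15\right)} = \frac{\sqrt{-27732 - \left(-31857 - 16200\right)}}{\left(-106\right) \left(135 + 15\right)} = \frac{\sqrt{-27732 + \left(-3 + 31860 + 2 \cdot 8100\right)}}{\left(-106\right) 150} = \frac{\sqrt{-27732 + \left(-3 + 31860 + 16200\right)}}{-15900} = \sqrt{-27732 + 48057} \left(- \frac{1}{15900}\right) = \sqrt{20325} \left(- \frac{1}{15900}\right) = 5 \sqrt{813} \left(- \frac{1}{15900}\right) = - \frac{\sqrt{813}}{3180}$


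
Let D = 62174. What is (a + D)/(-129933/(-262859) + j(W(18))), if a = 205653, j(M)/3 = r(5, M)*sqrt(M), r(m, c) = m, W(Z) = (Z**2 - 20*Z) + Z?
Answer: 1016375445742741/31094560089171 - 92527337151932935*I*sqrt(2)/31094560089171 ≈ 32.687 - 4208.2*I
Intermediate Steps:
W(Z) = Z**2 - 19*Z
j(M) = 15*sqrt(M) (j(M) = 3*(5*sqrt(M)) = 15*sqrt(M))
(a + D)/(-129933/(-262859) + j(W(18))) = (205653 + 62174)/(-129933/(-262859) + 15*sqrt(18*(-19 + 18))) = 267827/(-129933*(-1/262859) + 15*sqrt(18*(-1))) = 267827/(129933/262859 + 15*sqrt(-18)) = 267827/(129933/262859 + 15*(3*I*sqrt(2))) = 267827/(129933/262859 + 45*I*sqrt(2))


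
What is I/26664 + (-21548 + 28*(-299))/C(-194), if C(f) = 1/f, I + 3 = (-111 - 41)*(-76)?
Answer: 154770666269/26664 ≈ 5.8045e+6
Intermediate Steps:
I = 11549 (I = -3 + (-111 - 41)*(-76) = -3 - 152*(-76) = -3 + 11552 = 11549)
I/26664 + (-21548 + 28*(-299))/C(-194) = 11549/26664 + (-21548 + 28*(-299))/(1/(-194)) = 11549*(1/26664) + (-21548 - 8372)/(-1/194) = 11549/26664 - 29920*(-194) = 11549/26664 + 5804480 = 154770666269/26664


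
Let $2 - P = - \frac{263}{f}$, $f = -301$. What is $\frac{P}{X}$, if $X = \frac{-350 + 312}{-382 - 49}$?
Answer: $\frac{146109}{11438} \approx 12.774$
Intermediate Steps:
$X = \frac{38}{431}$ ($X = - \frac{38}{-431} = \left(-38\right) \left(- \frac{1}{431}\right) = \frac{38}{431} \approx 0.088167$)
$P = \frac{339}{301}$ ($P = 2 - - \frac{263}{-301} = 2 - \left(-263\right) \left(- \frac{1}{301}\right) = 2 - \frac{263}{301} = \frac{339}{301} \approx 1.1262$)
$\frac{P}{X} = \frac{339}{301 \cdot \frac{38}{431}} = \frac{339}{301} \cdot \frac{431}{38} = \frac{146109}{11438}$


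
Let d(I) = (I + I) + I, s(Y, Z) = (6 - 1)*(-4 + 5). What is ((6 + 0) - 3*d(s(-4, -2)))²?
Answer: 1521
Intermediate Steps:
s(Y, Z) = 5 (s(Y, Z) = 5*1 = 5)
d(I) = 3*I (d(I) = 2*I + I = 3*I)
((6 + 0) - 3*d(s(-4, -2)))² = ((6 + 0) - 9*5)² = (6 - 3*15)² = (6 - 45)² = (-39)² = 1521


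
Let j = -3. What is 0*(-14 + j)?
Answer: 0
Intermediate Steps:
0*(-14 + j) = 0*(-14 - 3) = 0*(-17) = 0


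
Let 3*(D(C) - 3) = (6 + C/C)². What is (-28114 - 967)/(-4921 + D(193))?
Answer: 87243/14705 ≈ 5.9329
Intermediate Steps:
D(C) = 58/3 (D(C) = 3 + (6 + C/C)²/3 = 3 + (6 + 1)²/3 = 3 + (⅓)*7² = 3 + (⅓)*49 = 3 + 49/3 = 58/3)
(-28114 - 967)/(-4921 + D(193)) = (-28114 - 967)/(-4921 + 58/3) = -29081/(-14705/3) = -29081*(-3/14705) = 87243/14705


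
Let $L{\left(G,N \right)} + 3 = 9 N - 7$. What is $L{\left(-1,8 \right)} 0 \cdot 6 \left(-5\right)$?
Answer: $0$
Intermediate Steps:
$L{\left(G,N \right)} = -10 + 9 N$ ($L{\left(G,N \right)} = -3 + \left(9 N - 7\right) = -3 + \left(-7 + 9 N\right) = -10 + 9 N$)
$L{\left(-1,8 \right)} 0 \cdot 6 \left(-5\right) = \left(-10 + 9 \cdot 8\right) 0 \cdot 6 \left(-5\right) = \left(-10 + 72\right) 0 \left(-5\right) = 62 \cdot 0 = 0$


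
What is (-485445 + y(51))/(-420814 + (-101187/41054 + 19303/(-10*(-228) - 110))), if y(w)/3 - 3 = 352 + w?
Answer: 3594868159155/3124046639579 ≈ 1.1507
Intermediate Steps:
y(w) = 1065 + 3*w (y(w) = 9 + 3*(352 + w) = 9 + (1056 + 3*w) = 1065 + 3*w)
(-485445 + y(51))/(-420814 + (-101187/41054 + 19303/(-10*(-228) - 110))) = (-485445 + (1065 + 3*51))/(-420814 + (-101187/41054 + 19303/(-10*(-228) - 110))) = (-485445 + (1065 + 153))/(-420814 + (-101187*1/41054 + 19303/(2280 - 110))) = (-485445 + 1218)/(-420814 + (-101187/41054 + 19303/2170)) = -484227/(-420814 + (-101187/41054 + 19303*(1/2170))) = -484227/(-420814 + (-101187/41054 + 19303/2170)) = -484227/(-420814 + 143222393/22271795) = -484227/(-9372139918737/22271795) = -484227*(-22271795/9372139918737) = 3594868159155/3124046639579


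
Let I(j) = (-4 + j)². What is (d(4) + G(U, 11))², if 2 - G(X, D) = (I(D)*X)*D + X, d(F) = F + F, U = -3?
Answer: 2656900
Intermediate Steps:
d(F) = 2*F
G(X, D) = 2 - X - D*X*(-4 + D)² (G(X, D) = 2 - (((-4 + D)²*X)*D + X) = 2 - ((X*(-4 + D)²)*D + X) = 2 - (D*X*(-4 + D)² + X) = 2 - (X + D*X*(-4 + D)²) = 2 + (-X - D*X*(-4 + D)²) = 2 - X - D*X*(-4 + D)²)
(d(4) + G(U, 11))² = (2*4 + (2 - 1*(-3) - 1*11*(-3)*(-4 + 11)²))² = (8 + (2 + 3 - 1*11*(-3)*7²))² = (8 + (2 + 3 - 1*11*(-3)*49))² = (8 + (2 + 3 + 1617))² = (8 + 1622)² = 1630² = 2656900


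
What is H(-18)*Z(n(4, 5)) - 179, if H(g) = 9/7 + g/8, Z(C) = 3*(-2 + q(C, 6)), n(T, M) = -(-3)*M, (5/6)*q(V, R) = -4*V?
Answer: 491/14 ≈ 35.071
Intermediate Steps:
q(V, R) = -24*V/5 (q(V, R) = 6*(-4*V)/5 = -24*V/5)
n(T, M) = 3*M
Z(C) = -6 - 72*C/5 (Z(C) = 3*(-2 - 24*C/5) = -6 - 72*C/5)
H(g) = 9/7 + g/8 (H(g) = 9*(⅐) + g*(⅛) = 9/7 + g/8)
H(-18)*Z(n(4, 5)) - 179 = (9/7 + (⅛)*(-18))*(-6 - 216*5/5) - 179 = (9/7 - 9/4)*(-6 - 72/5*15) - 179 = -27*(-6 - 216)/28 - 179 = -27/28*(-222) - 179 = 2997/14 - 179 = 491/14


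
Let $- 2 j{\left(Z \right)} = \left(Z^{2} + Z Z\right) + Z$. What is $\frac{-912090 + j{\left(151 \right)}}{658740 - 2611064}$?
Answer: $\frac{1869933}{3904648} \approx 0.4789$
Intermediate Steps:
$j{\left(Z \right)} = - Z^{2} - \frac{Z}{2}$ ($j{\left(Z \right)} = - \frac{\left(Z^{2} + Z Z\right) + Z}{2} = - \frac{\left(Z^{2} + Z^{2}\right) + Z}{2} = - \frac{2 Z^{2} + Z}{2} = - \frac{Z + 2 Z^{2}}{2} = - Z^{2} - \frac{Z}{2}$)
$\frac{-912090 + j{\left(151 \right)}}{658740 - 2611064} = \frac{-912090 - 151 \left(\frac{1}{2} + 151\right)}{658740 - 2611064} = \frac{-912090 - 151 \cdot \frac{303}{2}}{-1952324} = \left(-912090 - \frac{45753}{2}\right) \left(- \frac{1}{1952324}\right) = \left(- \frac{1869933}{2}\right) \left(- \frac{1}{1952324}\right) = \frac{1869933}{3904648}$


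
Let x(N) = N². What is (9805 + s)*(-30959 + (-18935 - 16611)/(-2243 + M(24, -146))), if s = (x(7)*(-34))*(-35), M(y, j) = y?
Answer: -668134926375/317 ≈ -2.1077e+9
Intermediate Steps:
s = 58310 (s = (7²*(-34))*(-35) = (49*(-34))*(-35) = -1666*(-35) = 58310)
(9805 + s)*(-30959 + (-18935 - 16611)/(-2243 + M(24, -146))) = (9805 + 58310)*(-30959 + (-18935 - 16611)/(-2243 + 24)) = 68115*(-30959 - 35546/(-2219)) = 68115*(-30959 - 35546*(-1/2219)) = 68115*(-30959 + 5078/317) = 68115*(-9808925/317) = -668134926375/317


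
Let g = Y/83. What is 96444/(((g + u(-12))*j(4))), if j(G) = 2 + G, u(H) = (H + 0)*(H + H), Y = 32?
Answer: 667071/11968 ≈ 55.738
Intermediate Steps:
u(H) = 2*H² (u(H) = H*(2*H) = 2*H²)
g = 32/83 ≈ 0.38554
96444/(((g + u(-12))*j(4))) = 96444/(((32/83 + 2*(-12)²)*(2 + 4))) = 96444/(((32/83 + 2*144)*6)) = 96444/(((32/83 + 288)*6)) = 96444/(((23936/83)*6)) = 96444/(143616/83) = 96444*(83/143616) = 667071/11968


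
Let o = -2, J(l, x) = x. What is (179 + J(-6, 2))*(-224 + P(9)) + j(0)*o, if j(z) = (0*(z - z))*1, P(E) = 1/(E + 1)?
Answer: -405259/10 ≈ -40526.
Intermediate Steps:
P(E) = 1/(1 + E)
j(z) = 0 (j(z) = (0*0)*1 = 0*1 = 0)
(179 + J(-6, 2))*(-224 + P(9)) + j(0)*o = (179 + 2)*(-224 + 1/(1 + 9)) + 0*(-2) = 181*(-224 + 1/10) + 0 = 181*(-2239/10) + 0 = -405259/10 + 0 = -405259/10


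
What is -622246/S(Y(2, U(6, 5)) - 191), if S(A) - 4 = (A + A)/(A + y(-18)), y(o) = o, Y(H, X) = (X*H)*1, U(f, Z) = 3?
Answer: -63157969/591 ≈ -1.0687e+5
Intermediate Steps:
Y(H, X) = H*X (Y(H, X) = (H*X)*1 = H*X)
S(A) = 4 + 2*A/(-18 + A) (S(A) = 4 + (A + A)/(A - 18) = 4 + (2*A)/(-18 + A) = 4 + 2*A/(-18 + A))
-622246/S(Y(2, U(6, 5)) - 191) = -622246*(-18 + (2*3 - 191))/(6*(-12 + (2*3 - 191))) = -622246*(-18 + (6 - 191))/(6*(-12 + (6 - 191))) = -622246*(-18 - 185)/(6*(-12 - 185)) = -622246/(6*(-197)/(-203)) = -622246/(6*(-1/203)*(-197)) = -622246/1182/203 = -622246*203/1182 = -63157969/591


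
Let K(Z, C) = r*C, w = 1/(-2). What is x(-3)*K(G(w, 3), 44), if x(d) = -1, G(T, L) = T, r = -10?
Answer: 440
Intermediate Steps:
w = -1/2 (w = 1*(-1/2) = -1/2 ≈ -0.50000)
K(Z, C) = -10*C
x(-3)*K(G(w, 3), 44) = -(-10)*44 = -1*(-440) = 440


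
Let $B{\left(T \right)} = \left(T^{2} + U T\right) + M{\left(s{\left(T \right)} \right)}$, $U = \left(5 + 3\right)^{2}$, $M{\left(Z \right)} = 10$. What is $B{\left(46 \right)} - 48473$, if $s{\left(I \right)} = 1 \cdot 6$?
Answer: $-43403$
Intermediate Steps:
$s{\left(I \right)} = 6$
$U = 64$ ($U = 8^{2} = 64$)
$B{\left(T \right)} = 10 + T^{2} + 64 T$ ($B{\left(T \right)} = \left(T^{2} + 64 T\right) + 10 = 10 + T^{2} + 64 T$)
$B{\left(46 \right)} - 48473 = \left(10 + 46^{2} + 64 \cdot 46\right) - 48473 = \left(10 + 2116 + 2944\right) - 48473 = 5070 - 48473 = -43403$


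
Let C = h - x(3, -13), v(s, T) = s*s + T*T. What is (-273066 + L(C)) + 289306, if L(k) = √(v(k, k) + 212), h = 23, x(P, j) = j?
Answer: 16240 + 2*√701 ≈ 16293.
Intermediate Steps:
v(s, T) = T² + s² (v(s, T) = s² + T² = T² + s²)
C = 36 (C = 23 - 1*(-13) = 23 + 13 = 36)
L(k) = √(212 + 2*k²) (L(k) = √((k² + k²) + 212) = √(2*k² + 212) = √(212 + 2*k²))
(-273066 + L(C)) + 289306 = (-273066 + √(212 + 2*36²)) + 289306 = (-273066 + √(212 + 2*1296)) + 289306 = (-273066 + √(212 + 2592)) + 289306 = (-273066 + √2804) + 289306 = (-273066 + 2*√701) + 289306 = 16240 + 2*√701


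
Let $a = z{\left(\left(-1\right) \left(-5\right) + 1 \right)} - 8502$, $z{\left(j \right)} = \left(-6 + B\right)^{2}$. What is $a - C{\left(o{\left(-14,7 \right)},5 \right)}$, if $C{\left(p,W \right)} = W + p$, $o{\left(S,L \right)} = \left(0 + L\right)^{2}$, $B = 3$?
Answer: $-8547$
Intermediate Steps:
$z{\left(j \right)} = 9$ ($z{\left(j \right)} = \left(-6 + 3\right)^{2} = \left(-3\right)^{2} = 9$)
$o{\left(S,L \right)} = L^{2}$
$a = -8493$ ($a = 9 - 8502 = -8493$)
$a - C{\left(o{\left(-14,7 \right)},5 \right)} = -8493 - \left(5 + 7^{2}\right) = -8493 - \left(5 + 49\right) = -8493 - 54 = -8547$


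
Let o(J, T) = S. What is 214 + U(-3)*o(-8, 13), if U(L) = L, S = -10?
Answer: 244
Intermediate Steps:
o(J, T) = -10
214 + U(-3)*o(-8, 13) = 214 - 3*(-10) = 214 + 30 = 244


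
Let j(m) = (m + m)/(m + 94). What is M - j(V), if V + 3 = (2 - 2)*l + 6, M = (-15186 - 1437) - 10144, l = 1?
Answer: -2596405/97 ≈ -26767.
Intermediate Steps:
M = -26767 (M = -16623 - 10144 = -26767)
V = 3 (V = -3 + ((2 - 2)*1 + 6) = -3 + (0*1 + 6) = -3 + (0 + 6) = -3 + 6 = 3)
j(m) = 2*m/(94 + m) (j(m) = (2*m)/(94 + m) = 2*m/(94 + m))
M - j(V) = -26767 - 2*3/(94 + 3) = -26767 - 2*3/97 = -26767 - 1*6/97 = -26767 - 6/97 = -2596405/97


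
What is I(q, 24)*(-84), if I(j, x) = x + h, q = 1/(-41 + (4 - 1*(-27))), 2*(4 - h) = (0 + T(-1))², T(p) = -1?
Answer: -2310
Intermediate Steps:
h = 7/2 (h = 4 - (0 - 1)²/2 = 4 - ½*(-1)² = 4 - ½*1 = 4 - ½ = 7/2 ≈ 3.5000)
q = -⅒ (q = 1/(-41 + (4 + 27)) = 1/(-41 + 31) = 1/(-10) = -⅒ ≈ -0.10000)
I(j, x) = 7/2 + x (I(j, x) = x + 7/2 = 7/2 + x)
I(q, 24)*(-84) = (7/2 + 24)*(-84) = (55/2)*(-84) = -2310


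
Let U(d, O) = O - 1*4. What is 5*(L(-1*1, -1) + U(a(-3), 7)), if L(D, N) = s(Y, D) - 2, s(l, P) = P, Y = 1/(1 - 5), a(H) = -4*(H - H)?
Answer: 0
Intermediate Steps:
a(H) = 0 (a(H) = -4*0 = 0)
Y = -¼ (Y = 1/(-4) = -¼ ≈ -0.25000)
U(d, O) = -4 + O (U(d, O) = O - 4 = -4 + O)
L(D, N) = -2 + D (L(D, N) = D - 2 = -2 + D)
5*(L(-1*1, -1) + U(a(-3), 7)) = 5*((-2 - 1*1) + (-4 + 7)) = 5*((-2 - 1) + 3) = 5*(-3 + 3) = 5*0 = 0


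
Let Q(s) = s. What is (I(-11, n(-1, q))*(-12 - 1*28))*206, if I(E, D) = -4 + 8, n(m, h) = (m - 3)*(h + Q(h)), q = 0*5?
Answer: -32960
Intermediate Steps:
q = 0
n(m, h) = 2*h*(-3 + m) (n(m, h) = (m - 3)*(h + h) = (-3 + m)*(2*h) = 2*h*(-3 + m))
I(E, D) = 4
(I(-11, n(-1, q))*(-12 - 1*28))*206 = (4*(-12 - 1*28))*206 = (4*(-12 - 28))*206 = (4*(-40))*206 = -160*206 = -32960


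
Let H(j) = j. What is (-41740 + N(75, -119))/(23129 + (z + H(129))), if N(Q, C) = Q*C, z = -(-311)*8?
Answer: -50665/25746 ≈ -1.9679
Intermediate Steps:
z = 2488 (z = -1*(-2488) = 2488)
N(Q, C) = C*Q
(-41740 + N(75, -119))/(23129 + (z + H(129))) = (-41740 - 119*75)/(23129 + (2488 + 129)) = (-41740 - 8925)/(23129 + 2617) = -50665/25746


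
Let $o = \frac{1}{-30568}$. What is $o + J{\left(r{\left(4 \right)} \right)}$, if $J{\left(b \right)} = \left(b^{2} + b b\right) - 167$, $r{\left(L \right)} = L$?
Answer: $- \frac{4126681}{30568} \approx -135.0$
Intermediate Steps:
$o = - \frac{1}{30568} \approx -3.2714 \cdot 10^{-5}$
$J{\left(b \right)} = -167 + 2 b^{2}$ ($J{\left(b \right)} = \left(b^{2} + b^{2}\right) - 167 = 2 b^{2} - 167 = -167 + 2 b^{2}$)
$o + J{\left(r{\left(4 \right)} \right)} = - \frac{1}{30568} - \left(167 - 2 \cdot 4^{2}\right) = - \frac{1}{30568} + \left(-167 + 2 \cdot 16\right) = - \frac{1}{30568} + \left(-167 + 32\right) = - \frac{1}{30568} - 135 = - \frac{4126681}{30568}$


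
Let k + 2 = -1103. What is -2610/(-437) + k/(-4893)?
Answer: 13253615/2138241 ≈ 6.1984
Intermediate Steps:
k = -1105 (k = -2 - 1103 = -1105)
-2610/(-437) + k/(-4893) = -2610/(-437) - 1105/(-4893) = -2610*(-1/437) - 1105*(-1/4893) = 2610/437 + 1105/4893 = 13253615/2138241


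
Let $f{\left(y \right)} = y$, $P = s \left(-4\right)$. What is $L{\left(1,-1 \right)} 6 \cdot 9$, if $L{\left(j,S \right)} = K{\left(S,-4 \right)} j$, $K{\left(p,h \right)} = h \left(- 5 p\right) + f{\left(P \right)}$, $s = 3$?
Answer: $-1728$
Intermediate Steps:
$P = -12$ ($P = 3 \left(-4\right) = -12$)
$K{\left(p,h \right)} = -12 - 5 h p$ ($K{\left(p,h \right)} = h \left(- 5 p\right) - 12 = - 5 h p - 12 = -12 - 5 h p$)
$L{\left(j,S \right)} = j \left(-12 + 20 S\right)$ ($L{\left(j,S \right)} = \left(-12 - - 20 S\right) j = \left(-12 + 20 S\right) j = j \left(-12 + 20 S\right)$)
$L{\left(1,-1 \right)} 6 \cdot 9 = 4 \cdot 1 \left(-3 + 5 \left(-1\right)\right) 6 \cdot 9 = 4 \cdot 1 \left(-3 - 5\right) 54 = 4 \cdot 1 \left(-8\right) 54 = \left(-32\right) 54 = -1728$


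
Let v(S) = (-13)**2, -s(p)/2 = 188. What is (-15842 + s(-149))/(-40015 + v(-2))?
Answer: 2703/6641 ≈ 0.40702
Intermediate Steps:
s(p) = -376 (s(p) = -2*188 = -376)
v(S) = 169
(-15842 + s(-149))/(-40015 + v(-2)) = (-15842 - 376)/(-40015 + 169) = -16218/(-39846) = -16218*(-1/39846) = 2703/6641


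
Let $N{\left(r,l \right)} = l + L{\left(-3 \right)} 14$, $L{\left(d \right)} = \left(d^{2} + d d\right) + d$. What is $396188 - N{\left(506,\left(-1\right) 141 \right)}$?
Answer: $396119$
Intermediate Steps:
$L{\left(d \right)} = d + 2 d^{2}$ ($L{\left(d \right)} = \left(d^{2} + d^{2}\right) + d = 2 d^{2} + d = d + 2 d^{2}$)
$N{\left(r,l \right)} = 210 + l$ ($N{\left(r,l \right)} = l + - 3 \left(1 + 2 \left(-3\right)\right) 14 = l + - 3 \left(1 - 6\right) 14 = l + \left(-3\right) \left(-5\right) 14 = l + 15 \cdot 14 = l + 210 = 210 + l$)
$396188 - N{\left(506,\left(-1\right) 141 \right)} = 396188 - \left(210 - 141\right) = 396188 - 69 = 396119$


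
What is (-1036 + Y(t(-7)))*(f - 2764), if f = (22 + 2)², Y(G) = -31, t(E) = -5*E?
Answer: 2334596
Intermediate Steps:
f = 576 (f = 24² = 576)
(-1036 + Y(t(-7)))*(f - 2764) = (-1036 - 31)*(576 - 2764) = -1067*(-2188) = 2334596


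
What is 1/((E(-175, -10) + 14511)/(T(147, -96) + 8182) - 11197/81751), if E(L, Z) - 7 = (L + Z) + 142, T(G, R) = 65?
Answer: 224733499/363668022 ≈ 0.61796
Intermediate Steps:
E(L, Z) = 149 + L + Z (E(L, Z) = 7 + ((L + Z) + 142) = 7 + (142 + L + Z) = 149 + L + Z)
1/((E(-175, -10) + 14511)/(T(147, -96) + 8182) - 11197/81751) = 1/(((149 - 175 - 10) + 14511)/(65 + 8182) - 11197/81751) = 1/((-36 + 14511)/8247 - 11197*1/81751) = 1/(14475*(1/8247) - 11197/81751) = 1/(4825/2749 - 11197/81751) = 1/(363668022/224733499) = 224733499/363668022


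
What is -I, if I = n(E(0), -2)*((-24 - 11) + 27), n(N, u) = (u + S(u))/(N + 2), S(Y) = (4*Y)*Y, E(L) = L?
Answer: 56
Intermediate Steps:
S(Y) = 4*Y²
n(N, u) = (u + 4*u²)/(2 + N) (n(N, u) = (u + 4*u²)/(N + 2) = (u + 4*u²)/(2 + N))
I = -56 (I = (-2*(1 + 4*(-2))/(2 + 0))*((-24 - 11) + 27) = (-2*(1 - 8)/2)*(-35 + 27) = -2*½*(-7)*(-8) = 7*(-8) = -56)
-I = -1*(-56) = 56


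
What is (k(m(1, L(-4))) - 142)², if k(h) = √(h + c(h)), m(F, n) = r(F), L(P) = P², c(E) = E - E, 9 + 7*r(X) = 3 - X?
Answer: (142 - I)² ≈ 20163.0 - 284.0*I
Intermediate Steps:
r(X) = -6/7 - X/7 (r(X) = -9/7 + (3 - X)/7 = -9/7 + (3/7 - X/7) = -6/7 - X/7)
c(E) = 0
m(F, n) = -6/7 - F/7
k(h) = √h (k(h) = √(h + 0) = √h)
(k(m(1, L(-4))) - 142)² = (√(-6/7 - ⅐*1) - 142)² = (√(-6/7 - ⅐) - 142)² = (√(-1) - 142)² = (I - 142)² = (-142 + I)²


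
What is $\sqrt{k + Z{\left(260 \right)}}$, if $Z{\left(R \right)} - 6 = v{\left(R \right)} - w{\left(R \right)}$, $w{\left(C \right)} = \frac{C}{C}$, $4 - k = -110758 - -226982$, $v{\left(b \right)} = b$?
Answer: $i \sqrt{115955} \approx 340.52 i$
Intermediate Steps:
$k = -116220$ ($k = 4 - \left(-110758 - -226982\right) = 4 - \left(-110758 + 226982\right) = 4 - 116224 = -116220$)
$w{\left(C \right)} = 1$
$Z{\left(R \right)} = 5 + R$ ($Z{\left(R \right)} = 6 + \left(R - 1\right) = 6 + \left(-1 + R\right) = 5 + R$)
$\sqrt{k + Z{\left(260 \right)}} = \sqrt{-116220 + \left(5 + 260\right)} = \sqrt{-116220 + 265} = \sqrt{-115955} = i \sqrt{115955}$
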